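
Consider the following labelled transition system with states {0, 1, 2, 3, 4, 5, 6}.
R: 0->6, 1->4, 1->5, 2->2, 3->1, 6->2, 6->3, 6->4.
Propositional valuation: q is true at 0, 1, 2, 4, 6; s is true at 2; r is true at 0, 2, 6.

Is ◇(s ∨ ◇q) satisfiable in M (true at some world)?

Yes

Recall that ◇ψ holds at a world iff ψ holds at some accessible world.
Let φ = ◇(s ∨ ◇q). Evaluate φ at each world:
  0 (successors {6}): φ is true.
  1 (successors {4, 5}): φ is false.
  2 (successors {2}): φ is true.
  3 (successors {1}): φ is true.
  4 (successors ∅): φ is false.
  5 (successors ∅): φ is false.
  6 (successors {2, 3, 4}): φ is true.
Detail at 0 (witness):
  At 0: ◇(s ∨ ◇q) requires s ∨ ◇q at some successor in {6}.
    s ∨ ◇q holds at 6, so ◇(s ∨ ◇q) is true at 0.
      At 6: s is false, ◇q is true, so s ∨ ◇q is true.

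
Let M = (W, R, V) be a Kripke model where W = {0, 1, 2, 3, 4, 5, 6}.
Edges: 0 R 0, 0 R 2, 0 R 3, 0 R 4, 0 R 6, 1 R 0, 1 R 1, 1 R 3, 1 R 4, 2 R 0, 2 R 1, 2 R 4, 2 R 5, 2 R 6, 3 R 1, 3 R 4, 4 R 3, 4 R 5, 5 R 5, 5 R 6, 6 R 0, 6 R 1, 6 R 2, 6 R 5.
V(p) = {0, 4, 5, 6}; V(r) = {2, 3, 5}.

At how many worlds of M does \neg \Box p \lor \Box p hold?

Let φ = \neg \Box p \lor \Box p. Evaluate φ at each world:
  0 (successors {0, 2, 3, 4, 6}): φ is true.
  1 (successors {0, 1, 3, 4}): φ is true.
  2 (successors {0, 1, 4, 5, 6}): φ is true.
  3 (successors {1, 4}): φ is true.
  4 (successors {3, 5}): φ is true.
  5 (successors {5, 6}): φ is true.
  6 (successors {0, 1, 2, 5}): φ is true.
For instance, at 3:
  At 3: \neg \Box p is true, \Box p is false, so \neg \Box p \lor \Box p is true.
    At 3: \Box p is false, so \neg \Box p is true.
      At 3: \Box p requires p at every successor {1, 4}.
        p fails at 1, so \Box p is false at 3.
    At 3: \Box p requires p at every successor {1, 4}.
      p fails at 1, so \Box p is false at 3.
Satisfying worlds: {0, 1, 2, 3, 4, 5, 6}

7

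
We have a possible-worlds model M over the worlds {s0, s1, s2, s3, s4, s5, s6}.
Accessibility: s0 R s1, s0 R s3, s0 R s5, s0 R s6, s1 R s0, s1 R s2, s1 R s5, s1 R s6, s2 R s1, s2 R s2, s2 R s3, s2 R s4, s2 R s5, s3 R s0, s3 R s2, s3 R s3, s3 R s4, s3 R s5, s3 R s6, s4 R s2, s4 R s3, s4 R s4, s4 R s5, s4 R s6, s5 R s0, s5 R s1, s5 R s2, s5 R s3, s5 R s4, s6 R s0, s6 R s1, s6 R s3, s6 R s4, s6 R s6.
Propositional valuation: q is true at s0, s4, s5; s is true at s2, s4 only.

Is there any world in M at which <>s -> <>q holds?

Yes

Let φ = <>s -> <>q. Evaluate φ at each world:
  s0 (successors {s1, s3, s5, s6}): φ is true.
  s1 (successors {s0, s2, s5, s6}): φ is true.
  s2 (successors {s1, s2, s3, s4, s5}): φ is true.
  s3 (successors {s0, s2, s3, s4, s5, s6}): φ is true.
  s4 (successors {s2, s3, s4, s5, s6}): φ is true.
  s5 (successors {s0, s1, s2, s3, s4}): φ is true.
  s6 (successors {s0, s1, s3, s4, s6}): φ is true.
Detail at s0 (witness):
  At s0: <>s is false, <>q is true, so <>s -> <>q is true.
    At s0: <>s requires s at some successor in {s1, s3, s5, s6}.
      At s1: s is false.
      At s3: s is false.
      At s5: s is false.
      At s6: s is false.
    So <>s is false at s0.
    At s0: <>q requires q at some successor in {s1, s3, s5, s6}.
      q holds at s5, so <>q is true at s0.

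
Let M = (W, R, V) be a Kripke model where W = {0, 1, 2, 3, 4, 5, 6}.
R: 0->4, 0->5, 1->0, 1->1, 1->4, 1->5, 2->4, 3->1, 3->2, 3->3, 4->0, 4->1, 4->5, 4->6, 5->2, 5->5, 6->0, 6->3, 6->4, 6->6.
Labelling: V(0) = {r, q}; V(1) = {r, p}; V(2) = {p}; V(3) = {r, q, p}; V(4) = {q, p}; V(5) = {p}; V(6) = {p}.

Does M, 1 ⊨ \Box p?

No

Recall that \Box ψ holds at a world iff ψ holds at every accessible world, and \Diamond ψ holds iff ψ holds at some accessible world.
At 1: \Box p requires p at every successor {0, 1, 4, 5}.
  p fails at 0, so \Box p is false at 1.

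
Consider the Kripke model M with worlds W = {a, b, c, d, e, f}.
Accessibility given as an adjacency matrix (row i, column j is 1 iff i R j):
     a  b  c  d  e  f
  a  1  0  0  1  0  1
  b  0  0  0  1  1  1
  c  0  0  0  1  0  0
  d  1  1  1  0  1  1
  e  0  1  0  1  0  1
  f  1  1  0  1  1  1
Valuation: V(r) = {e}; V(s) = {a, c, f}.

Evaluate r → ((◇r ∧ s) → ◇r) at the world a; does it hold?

Yes

At a: r is false, (◇r ∧ s) → ◇r is true, so r → ((◇r ∧ s) → ◇r) is true.
  At a: ◇r ∧ s is false, ◇r is false, so (◇r ∧ s) → ◇r is true.
    At a: ◇r is false, s is true, so ◇r ∧ s is false.
      At a: ◇r requires r at some successor in {a, d, f}.
        At a: r is false.
        At d: r is false.
        At f: r is false.
      So ◇r is false at a.
    At a: ◇r requires r at some successor in {a, d, f}.
      At a: r is false.
      At d: r is false.
      At f: r is false.
    So ◇r is false at a.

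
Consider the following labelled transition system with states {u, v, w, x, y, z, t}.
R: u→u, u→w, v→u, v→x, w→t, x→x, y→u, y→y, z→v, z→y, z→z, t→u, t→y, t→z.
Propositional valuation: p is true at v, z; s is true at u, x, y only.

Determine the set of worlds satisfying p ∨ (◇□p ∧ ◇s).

Recall that □ψ holds at a world iff ψ holds at every accessible world, and ◇ψ holds iff ψ holds at some accessible world.
Let φ = p ∨ (◇□p ∧ ◇s). Evaluate φ at each world:
  u (successors {u, w}): φ is false.
  v (successors {u, x}): φ is true.
  w (successors {t}): φ is false.
  x (successors {x}): φ is false.
  y (successors {u, y}): φ is false.
  z (successors {v, y, z}): φ is true.
  t (successors {u, y, z}): φ is false.
For instance, at v:
  At v: p is true, ◇□p ∧ ◇s is false, so p ∨ (◇□p ∧ ◇s) is true.
    At v: ◇□p is false, ◇s is true, so ◇□p ∧ ◇s is false.
      At v: ◇□p requires □p at some successor in {u, x}.
        At u: □p is false.
        At x: □p is false.
      So ◇□p is false at v.
      At v: ◇s requires s at some successor in {u, x}.
        s holds at u, so ◇s is true at v.
Satisfying worlds: {v, z}

v, z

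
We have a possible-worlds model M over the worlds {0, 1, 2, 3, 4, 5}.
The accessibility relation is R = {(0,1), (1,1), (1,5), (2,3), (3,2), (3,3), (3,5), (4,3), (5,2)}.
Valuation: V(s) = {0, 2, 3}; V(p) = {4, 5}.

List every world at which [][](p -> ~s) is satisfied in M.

Let φ = [][](p -> ~s). Evaluate φ at each world:
  0 (successors {1}): φ is true.
  1 (successors {1, 5}): φ is true.
  2 (successors {3}): φ is true.
  3 (successors {2, 3, 5}): φ is true.
  4 (successors {3}): φ is true.
  5 (successors {2}): φ is true.
For instance, at 0:
  At 0: [][](p -> ~s) requires [](p -> ~s) at every successor {1}.
      At 1: [](p -> ~s) requires p -> ~s at every successor {1, 5}.
        At 1: p -> ~s is true.
        At 5: p -> ~s is true.
      So [](p -> ~s) is true at 1.
  So [][](p -> ~s) is true at 0.
Satisfying worlds: {0, 1, 2, 3, 4, 5}

0, 1, 2, 3, 4, 5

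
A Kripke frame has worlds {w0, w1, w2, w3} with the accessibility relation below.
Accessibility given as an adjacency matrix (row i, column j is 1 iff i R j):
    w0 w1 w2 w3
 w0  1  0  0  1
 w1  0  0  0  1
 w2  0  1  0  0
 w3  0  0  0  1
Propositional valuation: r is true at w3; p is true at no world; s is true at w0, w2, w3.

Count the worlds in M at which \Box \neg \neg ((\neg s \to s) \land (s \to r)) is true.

2

Let φ = \Box \neg \neg ((\neg s \to s) \land (s \to r)). Evaluate φ at each world:
  w0 (successors {w0, w3}): φ is false.
  w1 (successors {w3}): φ is true.
  w2 (successors {w1}): φ is false.
  w3 (successors {w3}): φ is true.
For instance, at w2:
  At w2: \Box \neg \neg ((\neg s \to s) \land (s \to r)) requires \neg \neg ((\neg s \to s) \land (s \to r)) at every successor {w1}.
    \neg \neg ((\neg s \to s) \land (s \to r)) fails at w1, so \Box \neg \neg ((\neg s \to s) \land (s \to r)) is false at w2.
Satisfying worlds: {w1, w3}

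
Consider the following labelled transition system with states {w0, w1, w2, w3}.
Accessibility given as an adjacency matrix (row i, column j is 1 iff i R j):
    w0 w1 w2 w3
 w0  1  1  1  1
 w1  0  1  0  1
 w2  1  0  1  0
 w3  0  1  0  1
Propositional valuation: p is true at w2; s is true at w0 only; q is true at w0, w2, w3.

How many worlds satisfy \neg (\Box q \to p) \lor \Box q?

Let φ = \neg (\Box q \to p) \lor \Box q. Evaluate φ at each world:
  w0 (successors {w0, w1, w2, w3}): φ is false.
  w1 (successors {w1, w3}): φ is false.
  w2 (successors {w0, w2}): φ is true.
  w3 (successors {w1, w3}): φ is false.
For instance, at w3:
  At w3: \neg (\Box q \to p) is false, \Box q is false, so \neg (\Box q \to p) \lor \Box q is false.
    At w3: \Box q \to p is true, so \neg (\Box q \to p) is false.
      At w3: \Box q is false, p is false, so \Box q \to p is true.
    At w3: \Box q requires q at every successor {w1, w3}.
      q fails at w1, so \Box q is false at w3.
Satisfying worlds: {w2}

1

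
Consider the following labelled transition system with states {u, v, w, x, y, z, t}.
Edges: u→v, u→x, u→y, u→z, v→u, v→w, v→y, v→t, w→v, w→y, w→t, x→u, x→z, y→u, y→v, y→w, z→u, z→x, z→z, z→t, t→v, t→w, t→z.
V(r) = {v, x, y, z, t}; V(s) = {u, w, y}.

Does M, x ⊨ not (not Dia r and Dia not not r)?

At x: not Dia r and Dia not not r is false, so not (not Dia r and Dia not not r) is true.
  At x: not Dia r is false, Dia not not r is true, so not Dia r and Dia not not r is false.
    At x: Dia r is true, so not Dia r is false.
      At x: Dia r requires r at some successor in {u, z}.
        r holds at z, so Dia r is true at x.
    At x: Dia not not r requires not not r at some successor in {u, z}.
      not not r holds at z, so Dia not not r is true at x.

Yes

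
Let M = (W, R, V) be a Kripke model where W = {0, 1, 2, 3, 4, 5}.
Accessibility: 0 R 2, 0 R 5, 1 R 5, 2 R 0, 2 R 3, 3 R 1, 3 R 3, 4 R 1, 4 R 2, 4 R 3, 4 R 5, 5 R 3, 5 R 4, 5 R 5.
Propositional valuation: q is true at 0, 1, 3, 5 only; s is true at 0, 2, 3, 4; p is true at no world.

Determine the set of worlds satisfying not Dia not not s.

Let φ = not Dia not not s. Evaluate φ at each world:
  0 (successors {2, 5}): φ is false.
  1 (successors {5}): φ is true.
  2 (successors {0, 3}): φ is false.
  3 (successors {1, 3}): φ is false.
  4 (successors {1, 2, 3, 5}): φ is false.
  5 (successors {3, 4, 5}): φ is false.
For instance, at 5:
  At 5: Dia not not s is true, so not Dia not not s is false.
    At 5: Dia not not s requires not not s at some successor in {3, 4, 5}.
      not not s holds at 3, so Dia not not s is true at 5.
Satisfying worlds: {1}

1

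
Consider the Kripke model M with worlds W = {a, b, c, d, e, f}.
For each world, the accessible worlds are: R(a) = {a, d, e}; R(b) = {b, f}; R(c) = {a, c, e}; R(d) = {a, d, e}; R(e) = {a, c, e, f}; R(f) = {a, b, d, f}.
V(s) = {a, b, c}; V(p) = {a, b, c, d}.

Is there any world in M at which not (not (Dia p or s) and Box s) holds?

Yes

Let φ = not (not (Dia p or s) and Box s). Evaluate φ at each world:
  a (successors {a, d, e}): φ is true.
  b (successors {b, f}): φ is true.
  c (successors {a, c, e}): φ is true.
  d (successors {a, d, e}): φ is true.
  e (successors {a, c, e, f}): φ is true.
  f (successors {a, b, d, f}): φ is true.
Detail at a (witness):
  At a: not (Dia p or s) and Box s is false, so not (not (Dia p or s) and Box s) is true.
    At a: not (Dia p or s) is false, Box s is false, so not (Dia p or s) and Box s is false.
      At a: Dia p or s is true, so not (Dia p or s) is false.
      At a: Box s requires s at every successor {a, d, e}.
        s fails at d, so Box s is false at a.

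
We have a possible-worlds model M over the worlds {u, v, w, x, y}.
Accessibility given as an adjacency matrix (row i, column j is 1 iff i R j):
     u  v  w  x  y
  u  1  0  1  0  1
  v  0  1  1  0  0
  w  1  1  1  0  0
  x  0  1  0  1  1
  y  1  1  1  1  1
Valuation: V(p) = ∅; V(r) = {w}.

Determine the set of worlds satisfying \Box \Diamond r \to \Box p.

Let φ = \Box \Diamond r \to \Box p. Evaluate φ at each world:
  u (successors {u, w, y}): φ is false.
  v (successors {v, w}): φ is false.
  w (successors {u, v, w}): φ is false.
  x (successors {v, x, y}): φ is true.
  y (successors {u, v, w, x, y}): φ is true.
For instance, at v:
  At v: \Box \Diamond r is true, \Box p is false, so \Box \Diamond r \to \Box p is false.
    At v: \Box \Diamond r requires \Diamond r at every successor {v, w}.
      At v: \Diamond r is true.
      At w: \Diamond r is true.
    So \Box \Diamond r is true at v.
    At v: \Box p requires p at every successor {v, w}.
      p fails at v, so \Box p is false at v.
Satisfying worlds: {x, y}

x, y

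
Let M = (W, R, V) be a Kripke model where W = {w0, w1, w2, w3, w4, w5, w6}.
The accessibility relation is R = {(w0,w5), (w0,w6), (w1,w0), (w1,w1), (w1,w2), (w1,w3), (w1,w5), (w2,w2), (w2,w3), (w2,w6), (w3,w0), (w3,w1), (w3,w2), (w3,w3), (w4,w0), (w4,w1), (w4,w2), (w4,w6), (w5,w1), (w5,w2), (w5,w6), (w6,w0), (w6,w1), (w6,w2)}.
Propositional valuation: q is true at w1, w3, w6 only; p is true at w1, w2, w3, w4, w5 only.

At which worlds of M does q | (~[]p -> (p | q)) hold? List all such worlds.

Let φ = q | (~[]p -> (p | q)). Evaluate φ at each world:
  w0 (successors {w5, w6}): φ is false.
  w1 (successors {w0, w1, w2, w3, w5}): φ is true.
  w2 (successors {w2, w3, w6}): φ is true.
  w3 (successors {w0, w1, w2, w3}): φ is true.
  w4 (successors {w0, w1, w2, w6}): φ is true.
  w5 (successors {w1, w2, w6}): φ is true.
  w6 (successors {w0, w1, w2}): φ is true.
For instance, at w0:
  At w0: q is false, ~[]p -> (p | q) is false, so q | (~[]p -> (p | q)) is false.
    At w0: ~[]p is true, p | q is false, so ~[]p -> (p | q) is false.
      At w0: []p is false, so ~[]p is true.
Satisfying worlds: {w1, w2, w3, w4, w5, w6}

w1, w2, w3, w4, w5, w6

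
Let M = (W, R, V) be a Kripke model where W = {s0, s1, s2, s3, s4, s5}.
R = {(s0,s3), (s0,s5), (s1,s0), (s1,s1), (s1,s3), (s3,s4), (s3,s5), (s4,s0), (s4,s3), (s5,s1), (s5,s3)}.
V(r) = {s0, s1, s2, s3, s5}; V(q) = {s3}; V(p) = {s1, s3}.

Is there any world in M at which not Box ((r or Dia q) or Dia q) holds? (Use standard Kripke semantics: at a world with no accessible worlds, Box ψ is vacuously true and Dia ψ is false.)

Let φ = not Box ((r or Dia q) or Dia q). Evaluate φ at each world:
  s0 (successors {s3, s5}): φ is false.
  s1 (successors {s0, s1, s3}): φ is false.
  s2 (successors ∅): φ is false.
  s3 (successors {s4, s5}): φ is false.
  s4 (successors {s0, s3}): φ is false.
  s5 (successors {s1, s3}): φ is false.
For instance, at s4:
  At s4: Box ((r or Dia q) or Dia q) is true, so not Box ((r or Dia q) or Dia q) is false.
    At s4: Box ((r or Dia q) or Dia q) requires (r or Dia q) or Dia q at every successor {s0, s3}.
      At s0: (r or Dia q) or Dia q is true.
      At s3: (r or Dia q) or Dia q is true.
    So Box ((r or Dia q) or Dia q) is true at s4.

No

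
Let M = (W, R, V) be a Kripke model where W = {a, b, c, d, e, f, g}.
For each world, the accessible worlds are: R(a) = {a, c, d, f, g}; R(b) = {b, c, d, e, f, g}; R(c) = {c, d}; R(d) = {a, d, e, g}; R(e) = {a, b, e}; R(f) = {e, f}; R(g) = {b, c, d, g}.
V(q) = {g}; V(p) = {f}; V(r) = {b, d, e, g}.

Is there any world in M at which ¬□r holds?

Let φ = ¬□r. Evaluate φ at each world:
  a (successors {a, c, d, f, g}): φ is true.
  b (successors {b, c, d, e, f, g}): φ is true.
  c (successors {c, d}): φ is true.
  d (successors {a, d, e, g}): φ is true.
  e (successors {a, b, e}): φ is true.
  f (successors {e, f}): φ is true.
  g (successors {b, c, d, g}): φ is true.
Detail at a (witness):
  At a: □r is false, so ¬□r is true.
    At a: □r requires r at every successor {a, c, d, f, g}.
      r fails at a, so □r is false at a.

Yes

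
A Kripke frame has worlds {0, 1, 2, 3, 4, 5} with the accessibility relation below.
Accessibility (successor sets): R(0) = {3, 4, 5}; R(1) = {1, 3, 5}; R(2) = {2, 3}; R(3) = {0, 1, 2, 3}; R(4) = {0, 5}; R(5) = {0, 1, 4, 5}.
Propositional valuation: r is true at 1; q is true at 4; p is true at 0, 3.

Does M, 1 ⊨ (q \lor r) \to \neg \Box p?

At 1: q \lor r is true, \neg \Box p is true, so (q \lor r) \to \neg \Box p is true.
  At 1: \Box p is false, so \neg \Box p is true.
    At 1: \Box p requires p at every successor {1, 3, 5}.
      p fails at 1, so \Box p is false at 1.

Yes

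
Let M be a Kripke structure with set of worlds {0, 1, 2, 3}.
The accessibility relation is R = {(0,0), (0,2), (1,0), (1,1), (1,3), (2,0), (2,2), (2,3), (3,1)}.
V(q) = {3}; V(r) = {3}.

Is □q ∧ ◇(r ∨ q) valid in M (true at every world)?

Let φ = □q ∧ ◇(r ∨ q). Evaluate φ at each world:
  0 (successors {0, 2}): φ is false.
  1 (successors {0, 1, 3}): φ is false.
  2 (successors {0, 2, 3}): φ is false.
  3 (successors {1}): φ is false.
Detail at 0 (counterexample):
  At 0: □q is false, ◇(r ∨ q) is false, so □q ∧ ◇(r ∨ q) is false.
    At 0: □q requires q at every successor {0, 2}.
      q fails at 0, so □q is false at 0.
    At 0: ◇(r ∨ q) requires r ∨ q at some successor in {0, 2}.
      At 0: r ∨ q is false.
      At 2: r ∨ q is false.
    So ◇(r ∨ q) is false at 0.

No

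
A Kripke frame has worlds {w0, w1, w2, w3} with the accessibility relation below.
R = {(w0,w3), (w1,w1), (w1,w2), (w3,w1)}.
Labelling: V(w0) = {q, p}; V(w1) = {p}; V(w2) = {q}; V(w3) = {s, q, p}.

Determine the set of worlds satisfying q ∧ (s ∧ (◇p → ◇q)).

none

Let φ = q ∧ (s ∧ (◇p → ◇q)). Evaluate φ at each world:
  w0 (successors {w3}): φ is false.
  w1 (successors {w1, w2}): φ is false.
  w2 (successors ∅): φ is false.
  w3 (successors {w1}): φ is false.
For instance, at w1:
  At w1: q is false, s ∧ (◇p → ◇q) is false, so q ∧ (s ∧ (◇p → ◇q)) is false.
    At w1: s is false, ◇p → ◇q is true, so s ∧ (◇p → ◇q) is false.
      At w1: ◇p is true, ◇q is true, so ◇p → ◇q is true.
Satisfying worlds: none.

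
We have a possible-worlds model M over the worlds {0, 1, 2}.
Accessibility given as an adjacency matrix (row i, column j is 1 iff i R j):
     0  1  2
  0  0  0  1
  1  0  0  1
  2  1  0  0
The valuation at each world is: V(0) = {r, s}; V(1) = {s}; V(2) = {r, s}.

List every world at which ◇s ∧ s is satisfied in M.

Recall that ◇ψ holds at a world iff ψ holds at some accessible world.
Let φ = ◇s ∧ s. Evaluate φ at each world:
  0 (successors {2}): φ is true.
  1 (successors {2}): φ is true.
  2 (successors {0}): φ is true.
For instance, at 0:
  At 0: ◇s is true, s is true, so ◇s ∧ s is true.
    At 0: ◇s requires s at some successor in {2}.
      s holds at 2, so ◇s is true at 0.
Satisfying worlds: {0, 1, 2}

0, 1, 2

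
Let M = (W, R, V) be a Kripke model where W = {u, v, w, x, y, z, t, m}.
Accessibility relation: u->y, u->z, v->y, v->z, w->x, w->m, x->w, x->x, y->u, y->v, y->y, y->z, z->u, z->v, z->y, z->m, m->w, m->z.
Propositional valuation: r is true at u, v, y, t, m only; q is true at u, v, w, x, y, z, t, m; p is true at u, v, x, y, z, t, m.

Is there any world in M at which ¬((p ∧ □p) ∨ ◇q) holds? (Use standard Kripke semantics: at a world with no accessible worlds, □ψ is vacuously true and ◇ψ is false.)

Let φ = ¬((p ∧ □p) ∨ ◇q). Evaluate φ at each world:
  u (successors {y, z}): φ is false.
  v (successors {y, z}): φ is false.
  w (successors {x, m}): φ is false.
  x (successors {w, x}): φ is false.
  y (successors {u, v, y, z}): φ is false.
  z (successors {u, v, y, m}): φ is false.
  t (successors ∅): φ is false.
  m (successors {w, z}): φ is false.
For instance, at w:
  At w: (p ∧ □p) ∨ ◇q is true, so ¬((p ∧ □p) ∨ ◇q) is false.
    At w: p ∧ □p is false, ◇q is true, so (p ∧ □p) ∨ ◇q is true.
      At w: p is false, □p is true, so p ∧ □p is false.
      At w: ◇q requires q at some successor in {x, m}.
        q holds at x, so ◇q is true at w.

No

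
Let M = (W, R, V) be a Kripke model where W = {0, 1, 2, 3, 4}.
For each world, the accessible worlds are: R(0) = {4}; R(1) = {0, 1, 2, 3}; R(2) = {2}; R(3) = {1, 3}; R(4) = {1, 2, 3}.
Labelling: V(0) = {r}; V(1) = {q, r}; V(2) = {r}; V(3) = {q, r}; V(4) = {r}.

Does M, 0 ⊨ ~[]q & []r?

Yes

Recall that []ψ holds at a world iff ψ holds at every accessible world, and <>ψ holds iff ψ holds at some accessible world.
At 0: ~[]q is true, []r is true, so ~[]q & []r is true.
  At 0: []q is false, so ~[]q is true.
    At 0: []q requires q at every successor {4}.
      q fails at 4, so []q is false at 0.
  At 0: []r requires r at every successor {4}.
    At 4: r is true.
  So []r is true at 0.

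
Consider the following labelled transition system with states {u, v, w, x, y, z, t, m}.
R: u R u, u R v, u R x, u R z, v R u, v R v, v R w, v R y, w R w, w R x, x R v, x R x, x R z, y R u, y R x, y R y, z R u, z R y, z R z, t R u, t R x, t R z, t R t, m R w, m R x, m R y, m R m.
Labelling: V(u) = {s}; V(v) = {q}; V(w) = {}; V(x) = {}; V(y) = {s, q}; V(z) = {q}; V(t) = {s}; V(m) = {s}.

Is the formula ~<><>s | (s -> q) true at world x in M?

At x: ~<><>s is false, s -> q is true, so ~<><>s | (s -> q) is true.
  At x: <><>s is true, so ~<><>s is false.
    At x: <><>s requires <>s at some successor in {v, x, z}.
      <>s holds at v, so <><>s is true at x.

Yes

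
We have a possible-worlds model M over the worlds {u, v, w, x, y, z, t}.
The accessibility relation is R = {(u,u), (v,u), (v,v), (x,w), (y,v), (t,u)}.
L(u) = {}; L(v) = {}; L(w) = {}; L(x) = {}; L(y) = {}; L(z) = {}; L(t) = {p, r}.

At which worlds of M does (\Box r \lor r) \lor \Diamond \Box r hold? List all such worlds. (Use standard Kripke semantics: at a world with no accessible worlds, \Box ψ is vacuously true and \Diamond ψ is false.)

Recall that \Box ψ holds at a world iff ψ holds at every accessible world, and \Diamond ψ holds iff ψ holds at some accessible world.
Let φ = (\Box r \lor r) \lor \Diamond \Box r. Evaluate φ at each world:
  u (successors {u}): φ is false.
  v (successors {u, v}): φ is false.
  w (successors ∅): φ is true.
  x (successors {w}): φ is true.
  y (successors {v}): φ is false.
  z (successors ∅): φ is true.
  t (successors {u}): φ is true.
For instance, at v:
  At v: \Box r \lor r is false, \Diamond \Box r is false, so (\Box r \lor r) \lor \Diamond \Box r is false.
    At v: \Box r is false, r is false, so \Box r \lor r is false.
      At v: \Box r requires r at every successor {u, v}.
        r fails at u, so \Box r is false at v.
    At v: \Diamond \Box r requires \Box r at some successor in {u, v}.
      At u: \Box r is false.
      At v: \Box r is false.
    So \Diamond \Box r is false at v.
Satisfying worlds: {w, x, z, t}

w, x, z, t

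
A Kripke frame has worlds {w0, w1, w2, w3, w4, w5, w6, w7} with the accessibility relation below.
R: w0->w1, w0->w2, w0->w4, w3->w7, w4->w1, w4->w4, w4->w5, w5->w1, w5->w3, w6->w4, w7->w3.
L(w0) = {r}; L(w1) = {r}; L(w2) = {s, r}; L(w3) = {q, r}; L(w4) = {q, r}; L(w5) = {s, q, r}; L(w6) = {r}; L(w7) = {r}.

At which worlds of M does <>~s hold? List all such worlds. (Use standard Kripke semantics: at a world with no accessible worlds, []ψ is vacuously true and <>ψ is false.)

Recall that <>ψ holds at a world iff ψ holds at some accessible world.
Let φ = <>~s. Evaluate φ at each world:
  w0 (successors {w1, w2, w4}): φ is true.
  w1 (successors ∅): φ is false.
  w2 (successors ∅): φ is false.
  w3 (successors {w7}): φ is true.
  w4 (successors {w1, w4, w5}): φ is true.
  w5 (successors {w1, w3}): φ is true.
  w6 (successors {w4}): φ is true.
  w7 (successors {w3}): φ is true.
For instance, at w6:
  At w6: <>~s requires ~s at some successor in {w4}.
    ~s holds at w4, so <>~s is true at w6.
Satisfying worlds: {w0, w3, w4, w5, w6, w7}

w0, w3, w4, w5, w6, w7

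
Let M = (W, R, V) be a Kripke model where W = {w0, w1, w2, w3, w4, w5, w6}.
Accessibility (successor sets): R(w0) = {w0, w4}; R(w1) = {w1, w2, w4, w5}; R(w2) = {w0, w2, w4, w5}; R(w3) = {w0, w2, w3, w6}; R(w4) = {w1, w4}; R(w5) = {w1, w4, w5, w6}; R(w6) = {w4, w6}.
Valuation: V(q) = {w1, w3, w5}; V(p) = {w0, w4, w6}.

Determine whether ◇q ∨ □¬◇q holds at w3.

At w3: ◇q is true, □¬◇q is false, so ◇q ∨ □¬◇q is true.
  At w3: ◇q requires q at some successor in {w0, w2, w3, w6}.
    q holds at w3, so ◇q is true at w3.
  At w3: □¬◇q requires ¬◇q at every successor {w0, w2, w3, w6}.
    ¬◇q fails at w2, so □¬◇q is false at w3.
      At w2: ◇q is true, so ¬◇q is false.

Yes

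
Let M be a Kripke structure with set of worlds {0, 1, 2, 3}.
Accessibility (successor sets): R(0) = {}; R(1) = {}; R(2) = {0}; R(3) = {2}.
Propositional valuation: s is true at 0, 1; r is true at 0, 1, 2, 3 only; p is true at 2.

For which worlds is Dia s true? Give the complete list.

2

Let φ = Dia s. Evaluate φ at each world:
  0 (successors ∅): φ is false.
  1 (successors ∅): φ is false.
  2 (successors {0}): φ is true.
  3 (successors {2}): φ is false.
For instance, at 3:
  At 3: Dia s requires s at some successor in {2}.
    At 2: s is false.
  So Dia s is false at 3.
Satisfying worlds: {2}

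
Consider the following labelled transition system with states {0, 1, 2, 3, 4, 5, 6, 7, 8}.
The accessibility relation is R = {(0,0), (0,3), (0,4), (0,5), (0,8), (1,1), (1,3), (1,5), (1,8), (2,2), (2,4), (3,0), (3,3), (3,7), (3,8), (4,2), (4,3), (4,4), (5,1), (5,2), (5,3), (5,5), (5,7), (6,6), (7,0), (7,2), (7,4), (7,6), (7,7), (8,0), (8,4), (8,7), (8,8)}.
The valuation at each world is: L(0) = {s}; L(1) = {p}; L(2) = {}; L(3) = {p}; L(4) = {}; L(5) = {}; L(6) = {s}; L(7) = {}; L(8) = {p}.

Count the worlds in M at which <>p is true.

6

Let φ = <>p. Evaluate φ at each world:
  0 (successors {0, 3, 4, 5, 8}): φ is true.
  1 (successors {1, 3, 5, 8}): φ is true.
  2 (successors {2, 4}): φ is false.
  3 (successors {0, 3, 7, 8}): φ is true.
  4 (successors {2, 3, 4}): φ is true.
  5 (successors {1, 2, 3, 5, 7}): φ is true.
  6 (successors {6}): φ is false.
  7 (successors {0, 2, 4, 6, 7}): φ is false.
  8 (successors {0, 4, 7, 8}): φ is true.
For instance, at 8:
  At 8: <>p requires p at some successor in {0, 4, 7, 8}.
    p holds at 8, so <>p is true at 8.
Satisfying worlds: {0, 1, 3, 4, 5, 8}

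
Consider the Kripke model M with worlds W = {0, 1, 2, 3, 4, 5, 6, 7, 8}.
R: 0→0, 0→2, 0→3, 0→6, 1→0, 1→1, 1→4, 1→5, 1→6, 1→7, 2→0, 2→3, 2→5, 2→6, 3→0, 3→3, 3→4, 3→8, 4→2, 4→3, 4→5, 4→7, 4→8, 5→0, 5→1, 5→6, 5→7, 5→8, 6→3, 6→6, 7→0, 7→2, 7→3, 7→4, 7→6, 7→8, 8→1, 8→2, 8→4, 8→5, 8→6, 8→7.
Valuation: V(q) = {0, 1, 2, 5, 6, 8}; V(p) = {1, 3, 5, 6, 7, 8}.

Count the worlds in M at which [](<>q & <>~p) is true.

Recall that []ψ holds at a world iff ψ holds at every accessible world, and <>ψ holds iff ψ holds at some accessible world.
Let φ = [](<>q & <>~p). Evaluate φ at each world:
  0 (successors {0, 2, 3, 6}): φ is false.
  1 (successors {0, 1, 4, 5, 6, 7}): φ is false.
  2 (successors {0, 3, 5, 6}): φ is false.
  3 (successors {0, 3, 4, 8}): φ is true.
  4 (successors {2, 3, 5, 7, 8}): φ is true.
  5 (successors {0, 1, 6, 7, 8}): φ is false.
  6 (successors {3, 6}): φ is false.
  7 (successors {0, 2, 3, 4, 6, 8}): φ is false.
  8 (successors {1, 2, 4, 5, 6, 7}): φ is false.
For instance, at 7:
  At 7: [](<>q & <>~p) requires <>q & <>~p at every successor {0, 2, 3, 4, 6, 8}.
    <>q & <>~p fails at 6, so [](<>q & <>~p) is false at 7.
      At 6: <>q is true, <>~p is false, so <>q & <>~p is false.
Satisfying worlds: {3, 4}

2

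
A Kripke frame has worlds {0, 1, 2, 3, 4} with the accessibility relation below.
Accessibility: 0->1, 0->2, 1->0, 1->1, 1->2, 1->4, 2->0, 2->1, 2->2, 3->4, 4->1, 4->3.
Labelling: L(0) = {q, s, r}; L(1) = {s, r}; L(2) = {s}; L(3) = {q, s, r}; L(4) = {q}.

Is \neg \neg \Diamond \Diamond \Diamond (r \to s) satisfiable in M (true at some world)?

Yes

Let φ = \neg \neg \Diamond \Diamond \Diamond (r \to s). Evaluate φ at each world:
  0 (successors {1, 2}): φ is true.
  1 (successors {0, 1, 2, 4}): φ is true.
  2 (successors {0, 1, 2}): φ is true.
  3 (successors {4}): φ is true.
  4 (successors {1, 3}): φ is true.
Detail at 0 (witness):
  At 0: \neg \Diamond \Diamond \Diamond (r \to s) is false, so \neg \neg \Diamond \Diamond \Diamond (r \to s) is true.
    At 0: \Diamond \Diamond \Diamond (r \to s) is true, so \neg \Diamond \Diamond \Diamond (r \to s) is false.
      At 0: \Diamond \Diamond \Diamond (r \to s) requires \Diamond \Diamond (r \to s) at some successor in {1, 2}.
        \Diamond \Diamond (r \to s) holds at 1, so \Diamond \Diamond \Diamond (r \to s) is true at 0.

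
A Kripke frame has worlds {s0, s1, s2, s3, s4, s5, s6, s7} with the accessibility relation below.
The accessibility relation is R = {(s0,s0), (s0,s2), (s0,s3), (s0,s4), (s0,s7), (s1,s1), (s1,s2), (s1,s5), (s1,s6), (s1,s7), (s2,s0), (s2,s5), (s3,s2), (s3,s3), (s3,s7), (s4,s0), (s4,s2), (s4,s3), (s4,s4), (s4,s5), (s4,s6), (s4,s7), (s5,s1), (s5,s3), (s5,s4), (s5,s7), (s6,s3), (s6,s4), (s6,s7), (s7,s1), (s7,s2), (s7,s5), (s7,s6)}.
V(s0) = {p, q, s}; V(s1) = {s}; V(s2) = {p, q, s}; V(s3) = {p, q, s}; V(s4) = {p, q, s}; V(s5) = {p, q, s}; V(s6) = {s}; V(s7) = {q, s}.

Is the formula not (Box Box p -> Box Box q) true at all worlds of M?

Recall that Box ψ holds at a world iff ψ holds at every accessible world, and Dia ψ holds iff ψ holds at some accessible world.
Let φ = not (Box Box p -> Box Box q). Evaluate φ at each world:
  s0 (successors {s0, s2, s3, s4, s7}): φ is false.
  s1 (successors {s1, s2, s5, s6, s7}): φ is false.
  s2 (successors {s0, s5}): φ is false.
  s3 (successors {s2, s3, s7}): φ is false.
  s4 (successors {s0, s2, s3, s4, s5, s6, s7}): φ is false.
  s5 (successors {s1, s3, s4, s7}): φ is false.
  s6 (successors {s3, s4, s7}): φ is false.
  s7 (successors {s1, s2, s5, s6}): φ is false.
Detail at s0 (counterexample):
  At s0: Box Box p -> Box Box q is true, so not (Box Box p -> Box Box q) is false.
    At s0: Box Box p is false, Box Box q is false, so Box Box p -> Box Box q is true.
      At s0: Box Box p requires Box p at every successor {s0, s2, s3, s4, s7}.
        Box p fails at s0, so Box Box p is false at s0.
      At s0: Box Box q requires Box q at every successor {s0, s2, s3, s4, s7}.
        Box q fails at s4, so Box Box q is false at s0.

No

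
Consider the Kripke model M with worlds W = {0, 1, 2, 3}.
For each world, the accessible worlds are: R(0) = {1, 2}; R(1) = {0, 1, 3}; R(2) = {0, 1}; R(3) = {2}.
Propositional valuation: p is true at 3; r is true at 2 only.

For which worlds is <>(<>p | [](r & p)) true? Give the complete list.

0, 1, 2

Let φ = <>(<>p | [](r & p)). Evaluate φ at each world:
  0 (successors {1, 2}): φ is true.
  1 (successors {0, 1, 3}): φ is true.
  2 (successors {0, 1}): φ is true.
  3 (successors {2}): φ is false.
For instance, at 1:
  At 1: <>(<>p | [](r & p)) requires <>p | [](r & p) at some successor in {0, 1, 3}.
    <>p | [](r & p) holds at 1, so <>(<>p | [](r & p)) is true at 1.
      At 1: <>p is true, [](r & p) is false, so <>p | [](r & p) is true.
Satisfying worlds: {0, 1, 2}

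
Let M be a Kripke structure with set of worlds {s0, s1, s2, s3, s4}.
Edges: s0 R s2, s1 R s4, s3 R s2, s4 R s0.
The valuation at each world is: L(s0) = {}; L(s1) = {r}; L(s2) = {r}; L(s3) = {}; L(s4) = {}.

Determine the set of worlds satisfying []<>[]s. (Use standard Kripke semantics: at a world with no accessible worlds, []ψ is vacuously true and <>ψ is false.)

s2, s4

Let φ = []<>[]s. Evaluate φ at each world:
  s0 (successors {s2}): φ is false.
  s1 (successors {s4}): φ is false.
  s2 (successors ∅): φ is true.
  s3 (successors {s2}): φ is false.
  s4 (successors {s0}): φ is true.
For instance, at s1:
  At s1: []<>[]s requires <>[]s at every successor {s4}.
    <>[]s fails at s4, so []<>[]s is false at s1.
      At s4: <>[]s requires []s at some successor in {s0}.
        At s0: []s is false.
      So <>[]s is false at s4.
Satisfying worlds: {s2, s4}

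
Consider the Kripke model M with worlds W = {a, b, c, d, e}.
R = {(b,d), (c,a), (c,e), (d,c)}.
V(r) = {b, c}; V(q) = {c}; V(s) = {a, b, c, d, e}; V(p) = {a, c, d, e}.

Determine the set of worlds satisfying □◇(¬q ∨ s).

Let φ = □◇(¬q ∨ s). Evaluate φ at each world:
  a (successors ∅): φ is true.
  b (successors {d}): φ is true.
  c (successors {a, e}): φ is false.
  d (successors {c}): φ is true.
  e (successors ∅): φ is true.
For instance, at b:
  At b: □◇(¬q ∨ s) requires ◇(¬q ∨ s) at every successor {d}.
      At d: ◇(¬q ∨ s) requires ¬q ∨ s at some successor in {c}.
        ¬q ∨ s holds at c, so ◇(¬q ∨ s) is true at d.
  So □◇(¬q ∨ s) is true at b.
Satisfying worlds: {a, b, d, e}

a, b, d, e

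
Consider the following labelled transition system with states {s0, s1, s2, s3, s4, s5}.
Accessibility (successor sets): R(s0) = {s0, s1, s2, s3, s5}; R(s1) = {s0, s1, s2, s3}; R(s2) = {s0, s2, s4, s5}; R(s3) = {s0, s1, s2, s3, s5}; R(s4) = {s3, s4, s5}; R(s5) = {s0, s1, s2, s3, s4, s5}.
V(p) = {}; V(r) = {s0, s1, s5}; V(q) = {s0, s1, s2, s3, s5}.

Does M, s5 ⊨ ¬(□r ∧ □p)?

Recall that □ψ holds at a world iff ψ holds at every accessible world, and ◇ψ holds iff ψ holds at some accessible world.
At s5: □r ∧ □p is false, so ¬(□r ∧ □p) is true.
  At s5: □r is false, □p is false, so □r ∧ □p is false.
    At s5: □r requires r at every successor {s0, s1, s2, s3, s4, s5}.
      r fails at s2, so □r is false at s5.
    At s5: □p requires p at every successor {s0, s1, s2, s3, s4, s5}.
      p fails at s0, so □p is false at s5.

Yes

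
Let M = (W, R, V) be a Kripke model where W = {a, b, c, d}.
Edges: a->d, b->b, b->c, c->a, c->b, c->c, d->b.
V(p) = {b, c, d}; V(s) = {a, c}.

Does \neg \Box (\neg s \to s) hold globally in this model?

Yes

Let φ = \neg \Box (\neg s \to s). Evaluate φ at each world:
  a (successors {d}): φ is true.
  b (successors {b, c}): φ is true.
  c (successors {a, b, c}): φ is true.
  d (successors {b}): φ is true.
For instance, at b:
  At b: \Box (\neg s \to s) is false, so \neg \Box (\neg s \to s) is true.
    At b: \Box (\neg s \to s) requires \neg s \to s at every successor {b, c}.
      \neg s \to s fails at b, so \Box (\neg s \to s) is false at b.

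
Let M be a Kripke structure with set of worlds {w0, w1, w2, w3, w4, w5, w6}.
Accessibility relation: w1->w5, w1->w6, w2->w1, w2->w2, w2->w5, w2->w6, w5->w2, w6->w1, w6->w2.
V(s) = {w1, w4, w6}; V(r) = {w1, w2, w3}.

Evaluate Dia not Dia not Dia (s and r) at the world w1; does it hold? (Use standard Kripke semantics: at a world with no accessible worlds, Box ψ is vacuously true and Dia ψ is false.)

At w1: Dia not Dia not Dia (s and r) requires not Dia not Dia (s and r) at some successor in {w5, w6}.
  not Dia not Dia (s and r) holds at w5, so Dia not Dia not Dia (s and r) is true at w1.
    At w5: Dia not Dia (s and r) is false, so not Dia not Dia (s and r) is true.
      At w5: Dia not Dia (s and r) requires not Dia (s and r) at some successor in {w2}.
        At w2: not Dia (s and r) is false.
      So Dia not Dia (s and r) is false at w5.

Yes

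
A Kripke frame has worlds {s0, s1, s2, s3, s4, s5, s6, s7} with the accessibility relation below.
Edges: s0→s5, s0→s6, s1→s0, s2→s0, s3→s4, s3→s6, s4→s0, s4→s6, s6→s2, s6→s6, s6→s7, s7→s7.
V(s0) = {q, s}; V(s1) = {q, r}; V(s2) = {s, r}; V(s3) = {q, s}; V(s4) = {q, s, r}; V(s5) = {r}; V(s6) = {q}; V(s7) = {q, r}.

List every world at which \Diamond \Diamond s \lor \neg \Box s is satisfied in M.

Recall that \Box ψ holds at a world iff ψ holds at every accessible world, and \Diamond ψ holds iff ψ holds at some accessible world.
Let φ = \Diamond \Diamond s \lor \neg \Box s. Evaluate φ at each world:
  s0 (successors {s5, s6}): φ is true.
  s1 (successors {s0}): φ is false.
  s2 (successors {s0}): φ is false.
  s3 (successors {s4, s6}): φ is true.
  s4 (successors {s0, s6}): φ is true.
  s5 (successors ∅): φ is false.
  s6 (successors {s2, s6, s7}): φ is true.
  s7 (successors {s7}): φ is true.
For instance, at s1:
  At s1: \Diamond \Diamond s is false, \neg \Box s is false, so \Diamond \Diamond s \lor \neg \Box s is false.
    At s1: \Diamond \Diamond s requires \Diamond s at some successor in {s0}.
      At s0: \Diamond s is false.
    So \Diamond \Diamond s is false at s1.
    At s1: \Box s is true, so \neg \Box s is false.
      At s1: \Box s requires s at every successor {s0}.
        At s0: s is true.
      So \Box s is true at s1.
Satisfying worlds: {s0, s3, s4, s6, s7}

s0, s3, s4, s6, s7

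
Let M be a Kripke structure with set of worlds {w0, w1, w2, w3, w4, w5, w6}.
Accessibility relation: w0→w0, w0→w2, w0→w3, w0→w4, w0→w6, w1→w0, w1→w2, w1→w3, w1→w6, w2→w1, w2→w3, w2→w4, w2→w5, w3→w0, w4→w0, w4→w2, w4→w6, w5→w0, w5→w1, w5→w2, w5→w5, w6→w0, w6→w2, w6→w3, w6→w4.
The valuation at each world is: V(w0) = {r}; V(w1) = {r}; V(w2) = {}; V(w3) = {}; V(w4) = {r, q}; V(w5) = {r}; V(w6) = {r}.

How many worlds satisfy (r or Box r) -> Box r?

2

Let φ = (r or Box r) -> Box r. Evaluate φ at each world:
  w0 (successors {w0, w2, w3, w4, w6}): φ is false.
  w1 (successors {w0, w2, w3, w6}): φ is false.
  w2 (successors {w1, w3, w4, w5}): φ is true.
  w3 (successors {w0}): φ is true.
  w4 (successors {w0, w2, w6}): φ is false.
  w5 (successors {w0, w1, w2, w5}): φ is false.
  w6 (successors {w0, w2, w3, w4}): φ is false.
For instance, at w2:
  At w2: r or Box r is false, Box r is false, so (r or Box r) -> Box r is true.
    At w2: r is false, Box r is false, so r or Box r is false.
      At w2: Box r requires r at every successor {w1, w3, w4, w5}.
        r fails at w3, so Box r is false at w2.
    At w2: Box r requires r at every successor {w1, w3, w4, w5}.
      r fails at w3, so Box r is false at w2.
Satisfying worlds: {w2, w3}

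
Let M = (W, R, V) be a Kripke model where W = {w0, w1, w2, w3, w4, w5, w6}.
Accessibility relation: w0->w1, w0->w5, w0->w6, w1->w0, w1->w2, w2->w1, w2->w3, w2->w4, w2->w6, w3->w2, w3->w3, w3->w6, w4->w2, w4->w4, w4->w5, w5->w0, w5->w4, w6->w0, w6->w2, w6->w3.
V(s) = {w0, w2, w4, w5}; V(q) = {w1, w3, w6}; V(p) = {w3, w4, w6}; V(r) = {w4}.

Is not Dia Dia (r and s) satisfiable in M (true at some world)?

Let φ = not Dia Dia (r and s). Evaluate φ at each world:
  w0 (successors {w1, w5, w6}): φ is false.
  w1 (successors {w0, w2}): φ is false.
  w2 (successors {w1, w3, w4, w6}): φ is false.
  w3 (successors {w2, w3, w6}): φ is false.
  w4 (successors {w2, w4, w5}): φ is false.
  w5 (successors {w0, w4}): φ is false.
  w6 (successors {w0, w2, w3}): φ is false.
For instance, at w5:
  At w5: Dia Dia (r and s) is true, so not Dia Dia (r and s) is false.
    At w5: Dia Dia (r and s) requires Dia (r and s) at some successor in {w0, w4}.
      Dia (r and s) holds at w4, so Dia Dia (r and s) is true at w5.

No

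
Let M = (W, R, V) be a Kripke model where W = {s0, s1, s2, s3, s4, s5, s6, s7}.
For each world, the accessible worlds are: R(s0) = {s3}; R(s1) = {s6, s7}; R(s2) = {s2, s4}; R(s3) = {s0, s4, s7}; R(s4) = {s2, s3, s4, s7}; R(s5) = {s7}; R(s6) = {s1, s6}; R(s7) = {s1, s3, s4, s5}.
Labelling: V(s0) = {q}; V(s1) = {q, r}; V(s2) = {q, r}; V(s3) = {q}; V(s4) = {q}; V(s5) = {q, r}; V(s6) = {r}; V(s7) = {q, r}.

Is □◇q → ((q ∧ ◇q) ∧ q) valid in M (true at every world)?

No

Let φ = □◇q → ((q ∧ ◇q) ∧ q). Evaluate φ at each world:
  s0 (successors {s3}): φ is true.
  s1 (successors {s6, s7}): φ is true.
  s2 (successors {s2, s4}): φ is true.
  s3 (successors {s0, s4, s7}): φ is true.
  s4 (successors {s2, s3, s4, s7}): φ is true.
  s5 (successors {s7}): φ is true.
  s6 (successors {s1, s6}): φ is false.
  s7 (successors {s1, s3, s4, s5}): φ is true.
Detail at s6 (counterexample):
  At s6: □◇q is true, (q ∧ ◇q) ∧ q is false, so □◇q → ((q ∧ ◇q) ∧ q) is false.
    At s6: □◇q requires ◇q at every successor {s1, s6}.
      At s1: ◇q is true.
      At s6: ◇q is true.
    So □◇q is true at s6.
    At s6: q ∧ ◇q is false, q is false, so (q ∧ ◇q) ∧ q is false.
      At s6: q is false, ◇q is true, so q ∧ ◇q is false.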